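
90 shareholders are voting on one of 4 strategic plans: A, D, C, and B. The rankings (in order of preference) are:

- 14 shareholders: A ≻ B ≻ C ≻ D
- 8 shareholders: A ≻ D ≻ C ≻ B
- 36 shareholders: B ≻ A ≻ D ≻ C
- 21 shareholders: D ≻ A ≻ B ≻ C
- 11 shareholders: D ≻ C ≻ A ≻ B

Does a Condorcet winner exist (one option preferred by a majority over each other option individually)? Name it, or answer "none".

A

A vs D: 58–32 for A.
A vs C: 79–11 for A.
A vs B: 54–36 for A.
A beats every other option head-to-head.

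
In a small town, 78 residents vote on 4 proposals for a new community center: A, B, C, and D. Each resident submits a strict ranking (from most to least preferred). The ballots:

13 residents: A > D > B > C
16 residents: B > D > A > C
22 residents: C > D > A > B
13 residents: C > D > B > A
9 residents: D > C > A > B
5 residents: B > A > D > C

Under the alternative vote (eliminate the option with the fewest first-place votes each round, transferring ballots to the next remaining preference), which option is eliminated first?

D

Round 1: A 13, B 21, C 35, D 9. Eliminate D.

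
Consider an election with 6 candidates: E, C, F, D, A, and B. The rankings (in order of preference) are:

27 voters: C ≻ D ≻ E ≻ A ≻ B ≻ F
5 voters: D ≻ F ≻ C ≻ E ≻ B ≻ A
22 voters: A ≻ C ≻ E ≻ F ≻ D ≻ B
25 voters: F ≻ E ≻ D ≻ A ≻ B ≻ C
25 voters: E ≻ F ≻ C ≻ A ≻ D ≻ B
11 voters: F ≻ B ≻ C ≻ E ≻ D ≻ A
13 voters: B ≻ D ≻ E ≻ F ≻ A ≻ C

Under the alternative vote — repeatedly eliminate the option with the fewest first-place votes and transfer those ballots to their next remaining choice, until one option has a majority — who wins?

F

Round 1: E 25, C 27, F 36, D 5, A 22, B 13. Eliminate D.
Round 2: E 25, C 27, F 41, A 22, B 13. Eliminate B.
Round 3: E 38, C 27, F 41, A 22. Eliminate A.
Round 4: E 38, C 49, F 41. Eliminate E.
Round 5: C 49, F 79. F has a majority.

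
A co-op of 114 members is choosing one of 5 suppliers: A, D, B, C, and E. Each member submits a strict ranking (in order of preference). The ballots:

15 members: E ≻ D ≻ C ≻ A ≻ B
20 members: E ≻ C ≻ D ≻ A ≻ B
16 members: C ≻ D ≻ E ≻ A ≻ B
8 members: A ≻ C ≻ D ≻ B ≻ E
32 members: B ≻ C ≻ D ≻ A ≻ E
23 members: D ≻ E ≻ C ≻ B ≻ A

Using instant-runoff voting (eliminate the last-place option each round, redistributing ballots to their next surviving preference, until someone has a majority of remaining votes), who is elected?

Round 1: A 8, D 23, B 32, C 16, E 35. Eliminate A.
Round 2: D 23, B 32, C 24, E 35. Eliminate D.
Round 3: B 32, C 24, E 58. E has a majority.

E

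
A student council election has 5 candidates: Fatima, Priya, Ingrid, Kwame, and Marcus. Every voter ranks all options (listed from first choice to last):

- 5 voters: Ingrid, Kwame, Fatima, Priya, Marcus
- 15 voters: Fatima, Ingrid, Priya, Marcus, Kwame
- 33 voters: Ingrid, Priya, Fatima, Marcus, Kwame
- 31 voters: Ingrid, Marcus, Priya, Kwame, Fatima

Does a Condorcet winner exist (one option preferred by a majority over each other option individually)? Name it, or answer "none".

Ingrid vs Fatima: 69–15 for Ingrid.
Ingrid vs Priya: 84–0 for Ingrid.
Ingrid vs Kwame: 84–0 for Ingrid.
Ingrid vs Marcus: 84–0 for Ingrid.
Ingrid beats every other option head-to-head.

Ingrid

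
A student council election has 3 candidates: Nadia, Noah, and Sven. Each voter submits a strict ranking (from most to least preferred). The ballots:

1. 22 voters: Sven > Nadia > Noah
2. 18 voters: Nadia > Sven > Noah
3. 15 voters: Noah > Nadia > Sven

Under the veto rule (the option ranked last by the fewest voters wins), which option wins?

Nadia

Last-place votes: Nadia 0, Noah 40, Sven 15.
Nadia is ranked last by the fewest voters, so Nadia wins.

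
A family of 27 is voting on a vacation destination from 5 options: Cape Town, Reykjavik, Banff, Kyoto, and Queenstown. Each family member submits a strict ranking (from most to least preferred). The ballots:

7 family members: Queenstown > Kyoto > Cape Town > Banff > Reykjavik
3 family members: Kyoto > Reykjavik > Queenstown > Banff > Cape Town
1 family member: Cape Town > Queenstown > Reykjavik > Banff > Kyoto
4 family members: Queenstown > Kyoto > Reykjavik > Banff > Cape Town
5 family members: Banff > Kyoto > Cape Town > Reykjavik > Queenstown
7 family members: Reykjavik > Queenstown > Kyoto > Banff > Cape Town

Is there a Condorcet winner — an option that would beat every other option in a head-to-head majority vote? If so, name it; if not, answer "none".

none

Checking pairwise contests:
Reykjavik beats Cape Town 14–13.
Kyoto beats Reykjavik 19–8.
Reykjavik beats Banff 15–12.
Queenstown beats Kyoto 19–8.
Reykjavik beats Queenstown 15–12.
Every option loses at least one head-to-head, so there is no Condorcet winner.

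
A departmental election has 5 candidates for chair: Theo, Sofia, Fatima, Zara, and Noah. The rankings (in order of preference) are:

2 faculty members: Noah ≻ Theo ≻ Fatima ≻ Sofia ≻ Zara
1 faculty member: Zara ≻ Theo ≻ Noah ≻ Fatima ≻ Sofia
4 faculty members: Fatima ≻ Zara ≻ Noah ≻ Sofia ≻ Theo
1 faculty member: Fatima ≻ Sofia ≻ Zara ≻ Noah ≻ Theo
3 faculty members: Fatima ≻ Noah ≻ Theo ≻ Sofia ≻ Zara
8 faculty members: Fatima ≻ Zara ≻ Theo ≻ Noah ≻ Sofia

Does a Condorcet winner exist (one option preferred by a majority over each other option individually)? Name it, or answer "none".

Fatima vs Theo: 16–3 for Fatima.
Fatima vs Sofia: 19–0 for Fatima.
Fatima vs Zara: 18–1 for Fatima.
Fatima vs Noah: 16–3 for Fatima.
Fatima beats every other option head-to-head.

Fatima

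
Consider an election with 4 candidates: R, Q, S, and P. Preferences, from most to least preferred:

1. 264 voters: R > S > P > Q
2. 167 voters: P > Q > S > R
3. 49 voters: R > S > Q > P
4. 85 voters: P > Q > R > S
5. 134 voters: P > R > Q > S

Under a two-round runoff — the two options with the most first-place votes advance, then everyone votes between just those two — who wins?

Round 1 first-place votes: R 313, Q 0, S 0, P 386.
P and R advance.
Runoff: P is preferred to R by 386 voters; R by 313.
P wins the runoff.

P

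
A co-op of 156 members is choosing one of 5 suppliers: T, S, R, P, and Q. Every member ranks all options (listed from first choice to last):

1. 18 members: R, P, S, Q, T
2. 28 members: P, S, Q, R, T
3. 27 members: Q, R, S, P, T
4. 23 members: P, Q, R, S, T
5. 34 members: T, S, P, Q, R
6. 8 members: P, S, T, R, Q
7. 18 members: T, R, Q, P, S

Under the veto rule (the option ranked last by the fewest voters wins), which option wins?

P

Last-place votes: T 96, S 18, R 34, P 0, Q 8.
P is ranked last by the fewest voters, so P wins.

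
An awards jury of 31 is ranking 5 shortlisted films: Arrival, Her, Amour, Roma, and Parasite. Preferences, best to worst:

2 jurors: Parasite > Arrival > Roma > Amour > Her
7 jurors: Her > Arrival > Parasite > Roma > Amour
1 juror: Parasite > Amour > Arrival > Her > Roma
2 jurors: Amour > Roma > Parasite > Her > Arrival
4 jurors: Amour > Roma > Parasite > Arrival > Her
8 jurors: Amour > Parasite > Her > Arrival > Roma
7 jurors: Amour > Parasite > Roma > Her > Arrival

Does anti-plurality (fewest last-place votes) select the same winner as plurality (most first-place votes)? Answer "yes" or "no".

no

Anti-plurality — last-place votes: Arrival 9, Her 6, Amour 7, Roma 9, Parasite 0. Winner: Parasite.
Plurality — first-place votes: Arrival 0, Her 7, Amour 21, Roma 0, Parasite 3. Winner: Amour.
The two methods disagree.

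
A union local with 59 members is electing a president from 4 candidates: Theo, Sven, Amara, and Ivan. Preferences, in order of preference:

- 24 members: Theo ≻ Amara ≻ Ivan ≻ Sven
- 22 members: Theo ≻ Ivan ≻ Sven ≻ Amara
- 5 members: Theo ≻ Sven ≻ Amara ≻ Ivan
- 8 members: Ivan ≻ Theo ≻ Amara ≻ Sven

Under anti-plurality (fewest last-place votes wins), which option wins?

Last-place votes: Theo 0, Sven 32, Amara 22, Ivan 5.
Theo is ranked last by the fewest voters, so Theo wins.

Theo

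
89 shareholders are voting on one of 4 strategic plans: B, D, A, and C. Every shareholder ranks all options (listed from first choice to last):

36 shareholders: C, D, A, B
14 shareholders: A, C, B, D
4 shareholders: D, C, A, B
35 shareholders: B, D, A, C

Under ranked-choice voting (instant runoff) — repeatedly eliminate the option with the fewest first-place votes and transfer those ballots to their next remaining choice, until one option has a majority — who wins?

Round 1: B 35, D 4, A 14, C 36. Eliminate D.
Round 2: B 35, A 14, C 40. Eliminate A.
Round 3: B 35, C 54. C has a majority.

C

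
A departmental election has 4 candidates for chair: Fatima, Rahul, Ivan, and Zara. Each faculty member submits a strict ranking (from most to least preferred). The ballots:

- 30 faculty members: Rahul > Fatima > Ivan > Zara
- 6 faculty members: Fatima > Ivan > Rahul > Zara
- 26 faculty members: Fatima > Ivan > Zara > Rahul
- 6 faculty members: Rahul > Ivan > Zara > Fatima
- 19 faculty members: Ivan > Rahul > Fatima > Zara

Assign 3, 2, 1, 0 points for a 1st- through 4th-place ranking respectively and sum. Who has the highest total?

Fatima: 30·2 + 6·3 + 26·3 + 6·0 + 19·1 = 175
Rahul: 30·3 + 6·1 + 26·0 + 6·3 + 19·2 = 152
Ivan: 30·1 + 6·2 + 26·2 + 6·2 + 19·3 = 163
Zara: 30·0 + 6·0 + 26·1 + 6·1 + 19·0 = 32
Fatima has the highest Borda score (175).

Fatima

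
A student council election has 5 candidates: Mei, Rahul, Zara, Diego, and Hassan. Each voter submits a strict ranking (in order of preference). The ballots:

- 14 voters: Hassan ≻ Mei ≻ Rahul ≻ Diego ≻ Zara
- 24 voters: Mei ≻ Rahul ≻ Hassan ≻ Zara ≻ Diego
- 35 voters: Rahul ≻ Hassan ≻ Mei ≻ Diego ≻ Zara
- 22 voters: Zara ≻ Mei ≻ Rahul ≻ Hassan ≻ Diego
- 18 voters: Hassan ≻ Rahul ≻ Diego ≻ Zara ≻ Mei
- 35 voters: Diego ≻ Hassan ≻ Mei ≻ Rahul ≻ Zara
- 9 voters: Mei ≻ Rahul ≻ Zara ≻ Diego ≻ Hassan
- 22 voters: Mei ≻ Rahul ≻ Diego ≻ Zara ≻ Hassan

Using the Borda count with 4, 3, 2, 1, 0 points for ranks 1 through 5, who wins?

Mei: 14·3 + 24·4 + 35·2 + 22·3 + 18·0 + 35·2 + 9·4 + 22·4 = 468
Rahul: 14·2 + 24·3 + 35·4 + 22·2 + 18·3 + 35·1 + 9·3 + 22·3 = 466
Zara: 14·0 + 24·1 + 35·0 + 22·4 + 18·1 + 35·0 + 9·2 + 22·1 = 170
Diego: 14·1 + 24·0 + 35·1 + 22·0 + 18·2 + 35·4 + 9·1 + 22·2 = 278
Hassan: 14·4 + 24·2 + 35·3 + 22·1 + 18·4 + 35·3 + 9·0 + 22·0 = 408
Mei has the highest Borda score (468).

Mei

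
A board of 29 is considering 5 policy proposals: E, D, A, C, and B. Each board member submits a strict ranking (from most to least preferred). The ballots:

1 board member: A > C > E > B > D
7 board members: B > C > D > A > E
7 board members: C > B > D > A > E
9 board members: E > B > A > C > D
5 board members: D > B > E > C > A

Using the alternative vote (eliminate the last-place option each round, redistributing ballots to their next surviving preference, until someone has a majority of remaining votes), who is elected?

B

Round 1: E 9, D 5, A 1, C 7, B 7. Eliminate A.
Round 2: E 9, D 5, C 8, B 7. Eliminate D.
Round 3: E 9, C 8, B 12. Eliminate C.
Round 4: E 10, B 19. B has a majority.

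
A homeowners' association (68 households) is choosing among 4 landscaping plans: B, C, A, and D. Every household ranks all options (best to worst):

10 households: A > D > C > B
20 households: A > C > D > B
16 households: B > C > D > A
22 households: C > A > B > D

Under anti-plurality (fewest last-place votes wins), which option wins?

C

Last-place votes: B 30, C 0, A 16, D 22.
C is ranked last by the fewest voters, so C wins.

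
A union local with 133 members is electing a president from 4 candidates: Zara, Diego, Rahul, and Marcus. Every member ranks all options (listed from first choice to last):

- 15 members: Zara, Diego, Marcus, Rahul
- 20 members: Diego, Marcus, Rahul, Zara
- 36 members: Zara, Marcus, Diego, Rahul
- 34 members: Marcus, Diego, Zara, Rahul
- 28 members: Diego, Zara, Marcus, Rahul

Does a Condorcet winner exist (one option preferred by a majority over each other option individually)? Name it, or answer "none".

none

Checking pairwise contests:
Diego beats Zara 82–51.
Marcus beats Diego 70–63.
Zara beats Rahul 113–20.
Zara beats Marcus 79–54.
Every option loses at least one head-to-head, so there is no Condorcet winner.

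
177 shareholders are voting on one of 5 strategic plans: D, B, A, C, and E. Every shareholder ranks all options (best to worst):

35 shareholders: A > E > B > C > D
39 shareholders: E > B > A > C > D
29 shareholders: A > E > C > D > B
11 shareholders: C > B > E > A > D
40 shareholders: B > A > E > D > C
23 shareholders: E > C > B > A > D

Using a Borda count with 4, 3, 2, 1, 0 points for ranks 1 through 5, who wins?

E

D: 35·0 + 39·0 + 29·1 + 11·0 + 40·1 + 23·0 = 69
B: 35·2 + 39·3 + 29·0 + 11·3 + 40·4 + 23·2 = 426
A: 35·4 + 39·2 + 29·4 + 11·1 + 40·3 + 23·1 = 488
C: 35·1 + 39·1 + 29·2 + 11·4 + 40·0 + 23·3 = 245
E: 35·3 + 39·4 + 29·3 + 11·2 + 40·2 + 23·4 = 542
E has the highest Borda score (542).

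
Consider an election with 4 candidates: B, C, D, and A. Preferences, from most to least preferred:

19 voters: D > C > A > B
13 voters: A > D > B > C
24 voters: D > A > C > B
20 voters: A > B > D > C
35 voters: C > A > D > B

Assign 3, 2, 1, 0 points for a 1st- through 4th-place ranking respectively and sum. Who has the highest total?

A

B: 19·0 + 13·1 + 24·0 + 20·2 + 35·0 = 53
C: 19·2 + 13·0 + 24·1 + 20·0 + 35·3 = 167
D: 19·3 + 13·2 + 24·3 + 20·1 + 35·1 = 210
A: 19·1 + 13·3 + 24·2 + 20·3 + 35·2 = 236
A has the highest Borda score (236).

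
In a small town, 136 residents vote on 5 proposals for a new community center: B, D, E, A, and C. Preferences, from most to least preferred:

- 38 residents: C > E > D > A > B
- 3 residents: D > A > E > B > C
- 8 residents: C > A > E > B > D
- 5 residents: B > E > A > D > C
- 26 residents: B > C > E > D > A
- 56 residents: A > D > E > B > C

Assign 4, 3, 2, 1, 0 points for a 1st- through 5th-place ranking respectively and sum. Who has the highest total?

B: 38·0 + 3·1 + 8·1 + 5·4 + 26·4 + 56·1 = 191
D: 38·2 + 3·4 + 8·0 + 5·1 + 26·1 + 56·3 = 287
E: 38·3 + 3·2 + 8·2 + 5·3 + 26·2 + 56·2 = 315
A: 38·1 + 3·3 + 8·3 + 5·2 + 26·0 + 56·4 = 305
C: 38·4 + 3·0 + 8·4 + 5·0 + 26·3 + 56·0 = 262
E has the highest Borda score (315).

E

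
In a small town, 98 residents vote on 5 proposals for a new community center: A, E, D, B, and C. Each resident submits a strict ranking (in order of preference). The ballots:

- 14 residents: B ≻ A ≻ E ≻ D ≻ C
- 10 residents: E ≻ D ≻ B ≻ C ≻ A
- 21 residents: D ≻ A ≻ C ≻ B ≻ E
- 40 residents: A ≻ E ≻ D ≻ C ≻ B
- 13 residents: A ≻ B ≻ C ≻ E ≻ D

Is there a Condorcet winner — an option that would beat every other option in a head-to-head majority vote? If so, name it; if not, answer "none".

A

A vs E: 88–10 for A.
A vs D: 67–31 for A.
A vs B: 74–24 for A.
A vs C: 88–10 for A.
A beats every other option head-to-head.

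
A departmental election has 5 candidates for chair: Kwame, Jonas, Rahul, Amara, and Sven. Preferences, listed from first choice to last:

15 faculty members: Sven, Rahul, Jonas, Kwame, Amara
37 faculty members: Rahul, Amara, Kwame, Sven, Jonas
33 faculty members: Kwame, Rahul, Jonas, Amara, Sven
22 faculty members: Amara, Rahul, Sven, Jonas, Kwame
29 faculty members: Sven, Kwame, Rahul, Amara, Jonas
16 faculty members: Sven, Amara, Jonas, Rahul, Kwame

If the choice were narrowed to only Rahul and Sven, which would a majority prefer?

Rahul

Voters preferring Rahul to Sven: 92; preferring Sven to Rahul: 60.
Rahul wins the head-to-head.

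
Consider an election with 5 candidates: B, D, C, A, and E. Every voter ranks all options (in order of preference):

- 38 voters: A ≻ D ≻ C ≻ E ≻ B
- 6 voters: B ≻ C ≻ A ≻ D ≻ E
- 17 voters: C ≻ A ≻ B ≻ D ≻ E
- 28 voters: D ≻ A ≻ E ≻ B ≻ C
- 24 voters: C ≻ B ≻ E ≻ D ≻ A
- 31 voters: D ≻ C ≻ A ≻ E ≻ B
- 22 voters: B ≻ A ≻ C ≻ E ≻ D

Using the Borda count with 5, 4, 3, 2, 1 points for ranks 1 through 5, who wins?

A

B: 38·1 + 6·5 + 17·3 + 28·2 + 24·4 + 31·1 + 22·5 = 412
D: 38·4 + 6·2 + 17·2 + 28·5 + 24·2 + 31·5 + 22·1 = 563
C: 38·3 + 6·4 + 17·5 + 28·1 + 24·5 + 31·4 + 22·3 = 561
A: 38·5 + 6·3 + 17·4 + 28·4 + 24·1 + 31·3 + 22·4 = 593
E: 38·2 + 6·1 + 17·1 + 28·3 + 24·3 + 31·2 + 22·2 = 361
A has the highest Borda score (593).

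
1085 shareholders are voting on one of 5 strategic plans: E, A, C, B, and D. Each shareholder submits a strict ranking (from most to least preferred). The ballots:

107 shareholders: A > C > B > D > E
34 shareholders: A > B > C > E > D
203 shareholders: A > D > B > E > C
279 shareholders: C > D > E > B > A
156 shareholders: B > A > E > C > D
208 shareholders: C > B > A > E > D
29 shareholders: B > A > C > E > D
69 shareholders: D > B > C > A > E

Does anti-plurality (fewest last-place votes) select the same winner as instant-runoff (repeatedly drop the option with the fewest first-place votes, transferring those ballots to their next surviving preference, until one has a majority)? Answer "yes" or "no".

Anti-plurality — last-place votes: E 176, A 279, C 203, B 0, D 427. Winner: B.
Instant-runoff — R1 E 0, A 344, C 487, B 185, D 69 (E out); R2 A 344, C 487, B 185, D 69 (D out); R3 A 344, C 487, B 254 (B out); R4 A 529, C 556 (C winner). Winner: C.
The two methods disagree.

no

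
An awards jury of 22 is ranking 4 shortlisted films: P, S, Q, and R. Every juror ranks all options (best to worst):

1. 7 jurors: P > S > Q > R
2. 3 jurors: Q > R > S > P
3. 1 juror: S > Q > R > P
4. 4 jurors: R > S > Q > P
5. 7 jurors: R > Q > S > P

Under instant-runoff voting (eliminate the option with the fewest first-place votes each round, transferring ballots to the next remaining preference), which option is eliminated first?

S

Round 1: P 7, S 1, Q 3, R 11. Eliminate S.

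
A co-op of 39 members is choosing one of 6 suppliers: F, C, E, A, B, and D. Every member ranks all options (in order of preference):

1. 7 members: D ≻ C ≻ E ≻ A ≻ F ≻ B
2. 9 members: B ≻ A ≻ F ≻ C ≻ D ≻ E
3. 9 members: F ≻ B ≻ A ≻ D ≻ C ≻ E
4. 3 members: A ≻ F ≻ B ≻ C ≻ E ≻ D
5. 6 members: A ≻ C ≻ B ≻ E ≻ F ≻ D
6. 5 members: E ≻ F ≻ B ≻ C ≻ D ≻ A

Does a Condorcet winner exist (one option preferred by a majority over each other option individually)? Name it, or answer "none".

Checking pairwise contests:
A beats F 25–14.
F beats C 26–13.
F beats E 21–18.
B beats A 23–16.
F beats B 24–15.
F beats D 32–7.
Every option loses at least one head-to-head, so there is no Condorcet winner.

none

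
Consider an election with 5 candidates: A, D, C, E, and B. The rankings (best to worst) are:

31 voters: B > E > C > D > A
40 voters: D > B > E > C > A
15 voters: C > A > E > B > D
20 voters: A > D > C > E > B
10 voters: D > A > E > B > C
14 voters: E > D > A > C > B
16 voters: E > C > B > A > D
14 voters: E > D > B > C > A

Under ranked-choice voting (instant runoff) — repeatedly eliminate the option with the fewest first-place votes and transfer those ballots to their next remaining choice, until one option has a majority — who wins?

E

Round 1: A 20, D 50, C 15, E 44, B 31. Eliminate C.
Round 2: A 35, D 50, E 44, B 31. Eliminate B.
Round 3: A 35, D 50, E 75. Eliminate A.
Round 4: D 70, E 90. E has a majority.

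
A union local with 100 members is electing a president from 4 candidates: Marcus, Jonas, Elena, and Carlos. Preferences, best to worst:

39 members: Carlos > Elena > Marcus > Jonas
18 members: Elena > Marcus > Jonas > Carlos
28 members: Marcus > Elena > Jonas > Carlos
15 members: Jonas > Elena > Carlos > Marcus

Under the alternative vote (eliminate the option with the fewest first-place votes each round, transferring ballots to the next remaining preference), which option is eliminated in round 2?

Marcus

Round 1: Marcus 28, Jonas 15, Elena 18, Carlos 39. Eliminate Jonas.
Round 2: Marcus 28, Elena 33, Carlos 39. Eliminate Marcus.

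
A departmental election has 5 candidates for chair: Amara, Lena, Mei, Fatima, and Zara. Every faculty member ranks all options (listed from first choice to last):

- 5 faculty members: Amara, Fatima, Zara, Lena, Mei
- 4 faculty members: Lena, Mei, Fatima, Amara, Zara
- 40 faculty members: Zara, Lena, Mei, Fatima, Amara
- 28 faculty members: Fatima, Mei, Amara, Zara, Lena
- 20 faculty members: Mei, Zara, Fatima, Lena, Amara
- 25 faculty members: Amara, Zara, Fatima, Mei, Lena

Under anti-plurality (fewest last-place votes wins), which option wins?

Fatima

Last-place votes: Amara 60, Lena 53, Mei 5, Fatima 0, Zara 4.
Fatima is ranked last by the fewest voters, so Fatima wins.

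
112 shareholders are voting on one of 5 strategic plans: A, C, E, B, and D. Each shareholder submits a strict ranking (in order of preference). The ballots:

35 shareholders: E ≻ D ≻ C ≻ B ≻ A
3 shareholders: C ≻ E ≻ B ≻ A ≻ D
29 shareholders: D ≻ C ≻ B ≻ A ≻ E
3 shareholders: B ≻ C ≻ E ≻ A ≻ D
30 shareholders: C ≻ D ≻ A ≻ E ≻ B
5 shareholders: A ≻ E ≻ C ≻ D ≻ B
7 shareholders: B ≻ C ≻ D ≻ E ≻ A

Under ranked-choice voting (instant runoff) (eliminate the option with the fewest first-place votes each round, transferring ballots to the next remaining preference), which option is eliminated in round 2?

Round 1: A 5, C 33, E 35, B 10, D 29. Eliminate A.
Round 2: C 33, E 40, B 10, D 29. Eliminate B.

B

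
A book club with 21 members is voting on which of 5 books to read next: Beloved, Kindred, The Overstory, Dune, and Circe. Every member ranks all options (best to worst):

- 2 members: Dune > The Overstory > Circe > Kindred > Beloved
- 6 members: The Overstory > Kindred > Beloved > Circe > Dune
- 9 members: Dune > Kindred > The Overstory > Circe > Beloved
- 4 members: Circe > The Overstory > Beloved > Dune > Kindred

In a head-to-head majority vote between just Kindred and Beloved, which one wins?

Voters preferring Kindred to Beloved: 17; preferring Beloved to Kindred: 4.
Kindred wins the head-to-head.

Kindred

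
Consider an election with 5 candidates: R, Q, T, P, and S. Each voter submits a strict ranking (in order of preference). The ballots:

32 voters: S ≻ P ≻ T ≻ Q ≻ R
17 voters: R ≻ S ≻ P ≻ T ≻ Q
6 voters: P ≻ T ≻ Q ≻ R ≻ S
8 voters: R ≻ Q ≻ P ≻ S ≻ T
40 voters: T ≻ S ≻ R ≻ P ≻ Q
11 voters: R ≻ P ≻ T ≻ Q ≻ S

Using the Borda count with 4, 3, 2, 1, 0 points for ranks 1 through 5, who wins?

R: 32·0 + 17·4 + 6·1 + 8·4 + 40·2 + 11·4 = 230
Q: 32·1 + 17·0 + 6·2 + 8·3 + 40·0 + 11·1 = 79
T: 32·2 + 17·1 + 6·3 + 8·0 + 40·4 + 11·2 = 281
P: 32·3 + 17·2 + 6·4 + 8·2 + 40·1 + 11·3 = 243
S: 32·4 + 17·3 + 6·0 + 8·1 + 40·3 + 11·0 = 307
S has the highest Borda score (307).

S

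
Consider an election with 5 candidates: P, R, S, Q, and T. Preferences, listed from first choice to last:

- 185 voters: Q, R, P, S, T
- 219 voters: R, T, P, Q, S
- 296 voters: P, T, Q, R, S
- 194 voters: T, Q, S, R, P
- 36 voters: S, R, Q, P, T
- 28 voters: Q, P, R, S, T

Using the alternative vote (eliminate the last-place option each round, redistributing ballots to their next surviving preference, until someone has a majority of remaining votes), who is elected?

P

Round 1: P 296, R 219, S 36, Q 213, T 194. Eliminate S.
Round 2: P 296, R 255, Q 213, T 194. Eliminate T.
Round 3: P 296, R 255, Q 407. Eliminate R.
Round 4: P 515, Q 443. P has a majority.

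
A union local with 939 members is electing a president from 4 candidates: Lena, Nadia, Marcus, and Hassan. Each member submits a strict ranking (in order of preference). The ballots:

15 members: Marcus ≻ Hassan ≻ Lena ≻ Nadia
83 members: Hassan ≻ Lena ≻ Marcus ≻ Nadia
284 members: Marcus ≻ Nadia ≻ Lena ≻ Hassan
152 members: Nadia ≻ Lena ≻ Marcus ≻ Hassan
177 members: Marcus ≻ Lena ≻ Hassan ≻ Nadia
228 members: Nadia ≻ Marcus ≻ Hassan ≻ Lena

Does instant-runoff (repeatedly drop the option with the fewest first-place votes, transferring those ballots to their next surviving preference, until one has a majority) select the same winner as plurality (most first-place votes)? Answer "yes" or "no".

yes

Instant-runoff — R1 Lena 0, Nadia 380, Marcus 476, Hassan 83 (Marcus winner). Winner: Marcus.
Plurality — first-place votes: Lena 0, Nadia 380, Marcus 476, Hassan 83. Winner: Marcus.
The two methods agree.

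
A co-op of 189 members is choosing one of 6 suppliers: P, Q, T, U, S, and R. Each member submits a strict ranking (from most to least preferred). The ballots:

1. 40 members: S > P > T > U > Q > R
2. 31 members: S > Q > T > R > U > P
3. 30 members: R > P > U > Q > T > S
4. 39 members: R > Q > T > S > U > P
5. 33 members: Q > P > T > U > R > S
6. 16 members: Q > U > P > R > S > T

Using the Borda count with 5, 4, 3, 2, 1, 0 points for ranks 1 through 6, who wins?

P: 40·4 + 31·0 + 30·4 + 39·0 + 33·4 + 16·3 = 460
Q: 40·1 + 31·4 + 30·2 + 39·4 + 33·5 + 16·5 = 625
T: 40·3 + 31·3 + 30·1 + 39·3 + 33·3 + 16·0 = 459
U: 40·2 + 31·1 + 30·3 + 39·1 + 33·2 + 16·4 = 370
S: 40·5 + 31·5 + 30·0 + 39·2 + 33·0 + 16·1 = 449
R: 40·0 + 31·2 + 30·5 + 39·5 + 33·1 + 16·2 = 472
Q has the highest Borda score (625).

Q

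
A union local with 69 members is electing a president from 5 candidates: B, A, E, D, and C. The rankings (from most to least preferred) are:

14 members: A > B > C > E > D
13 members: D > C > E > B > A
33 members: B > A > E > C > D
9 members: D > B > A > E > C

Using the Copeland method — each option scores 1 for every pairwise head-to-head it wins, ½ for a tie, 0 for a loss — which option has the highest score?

B: beats A, E, D, and C → score 4.
A: beats E, D, and C; loses to B → score 3.
E: beats D and C; loses to B and A → score 2.
D: loses to B, A, E, and C → score 0.
C: beats D; loses to B, A, and E → score 1.
B has the best pairwise record.

B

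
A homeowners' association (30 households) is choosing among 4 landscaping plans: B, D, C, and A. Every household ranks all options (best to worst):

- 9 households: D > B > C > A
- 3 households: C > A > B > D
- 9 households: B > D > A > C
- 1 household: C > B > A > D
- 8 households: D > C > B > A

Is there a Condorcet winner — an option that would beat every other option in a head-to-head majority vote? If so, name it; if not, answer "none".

D vs B: 17–13 for D.
D vs C: 26–4 for D.
D vs A: 26–4 for D.
D beats every other option head-to-head.

D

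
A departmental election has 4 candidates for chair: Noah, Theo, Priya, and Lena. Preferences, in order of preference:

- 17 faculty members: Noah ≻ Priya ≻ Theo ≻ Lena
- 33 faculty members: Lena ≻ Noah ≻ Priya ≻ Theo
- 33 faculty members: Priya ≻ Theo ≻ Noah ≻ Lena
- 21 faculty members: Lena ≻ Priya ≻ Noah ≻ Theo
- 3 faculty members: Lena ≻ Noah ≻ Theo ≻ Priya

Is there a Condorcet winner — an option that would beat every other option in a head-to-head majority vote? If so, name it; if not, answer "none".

Lena

Lena vs Noah: 57–50 for Lena.
Lena vs Theo: 57–50 for Lena.
Lena vs Priya: 57–50 for Lena.
Lena beats every other option head-to-head.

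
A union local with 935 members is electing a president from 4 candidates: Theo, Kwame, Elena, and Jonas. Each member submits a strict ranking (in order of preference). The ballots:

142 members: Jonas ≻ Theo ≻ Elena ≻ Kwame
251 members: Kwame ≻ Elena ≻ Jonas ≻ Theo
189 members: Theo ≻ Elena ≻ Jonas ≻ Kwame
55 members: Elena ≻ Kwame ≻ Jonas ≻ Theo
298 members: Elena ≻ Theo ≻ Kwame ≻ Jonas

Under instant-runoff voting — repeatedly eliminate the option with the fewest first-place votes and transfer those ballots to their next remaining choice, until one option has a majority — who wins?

Round 1: Theo 189, Kwame 251, Elena 353, Jonas 142. Eliminate Jonas.
Round 2: Theo 331, Kwame 251, Elena 353. Eliminate Kwame.
Round 3: Theo 331, Elena 604. Elena has a majority.

Elena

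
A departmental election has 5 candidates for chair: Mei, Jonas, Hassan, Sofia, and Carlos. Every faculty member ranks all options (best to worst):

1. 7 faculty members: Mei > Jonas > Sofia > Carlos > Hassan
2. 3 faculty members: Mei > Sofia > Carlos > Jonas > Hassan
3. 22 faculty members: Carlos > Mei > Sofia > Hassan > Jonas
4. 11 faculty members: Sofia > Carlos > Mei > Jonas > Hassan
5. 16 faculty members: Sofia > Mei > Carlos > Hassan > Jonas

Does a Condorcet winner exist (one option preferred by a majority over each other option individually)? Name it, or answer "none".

none

Checking pairwise contests:
Carlos beats Mei 33–26.
Mei beats Jonas 59–0.
Mei beats Hassan 59–0.
Mei beats Sofia 32–27.
Sofia beats Carlos 37–22.
Every option loses at least one head-to-head, so there is no Condorcet winner.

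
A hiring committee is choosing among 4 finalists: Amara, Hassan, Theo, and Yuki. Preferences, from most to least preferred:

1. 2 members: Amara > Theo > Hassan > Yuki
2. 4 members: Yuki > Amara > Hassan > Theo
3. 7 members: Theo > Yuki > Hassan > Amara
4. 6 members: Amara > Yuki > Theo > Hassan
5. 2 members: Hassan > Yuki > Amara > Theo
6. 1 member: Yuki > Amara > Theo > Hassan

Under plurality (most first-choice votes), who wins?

Amara

First-place votes: Amara 8, Hassan 2, Theo 7, Yuki 5.
Amara has the most first-place votes.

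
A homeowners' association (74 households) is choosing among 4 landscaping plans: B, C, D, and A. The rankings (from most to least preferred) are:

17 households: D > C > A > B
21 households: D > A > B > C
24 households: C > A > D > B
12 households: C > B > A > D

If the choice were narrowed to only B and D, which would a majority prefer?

Voters preferring B to D: 12; preferring D to B: 62.
D wins the head-to-head.

D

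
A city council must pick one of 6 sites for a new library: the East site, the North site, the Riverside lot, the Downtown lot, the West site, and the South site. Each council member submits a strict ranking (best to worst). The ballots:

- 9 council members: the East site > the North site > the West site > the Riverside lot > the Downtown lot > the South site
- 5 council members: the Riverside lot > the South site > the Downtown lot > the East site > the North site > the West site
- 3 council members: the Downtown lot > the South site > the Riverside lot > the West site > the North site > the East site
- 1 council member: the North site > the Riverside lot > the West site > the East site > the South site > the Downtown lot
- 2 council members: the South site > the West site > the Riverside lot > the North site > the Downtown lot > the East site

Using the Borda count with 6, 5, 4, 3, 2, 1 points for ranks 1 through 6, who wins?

the Riverside lot

the East site: 9·6 + 5·3 + 3·1 + 1·3 + 2·1 = 77
the North site: 9·5 + 5·2 + 3·2 + 1·6 + 2·3 = 73
the Riverside lot: 9·3 + 5·6 + 3·4 + 1·5 + 2·4 = 82
the Downtown lot: 9·2 + 5·4 + 3·6 + 1·1 + 2·2 = 61
the West site: 9·4 + 5·1 + 3·3 + 1·4 + 2·5 = 64
the South site: 9·1 + 5·5 + 3·5 + 1·2 + 2·6 = 63
the Riverside lot has the highest Borda score (82).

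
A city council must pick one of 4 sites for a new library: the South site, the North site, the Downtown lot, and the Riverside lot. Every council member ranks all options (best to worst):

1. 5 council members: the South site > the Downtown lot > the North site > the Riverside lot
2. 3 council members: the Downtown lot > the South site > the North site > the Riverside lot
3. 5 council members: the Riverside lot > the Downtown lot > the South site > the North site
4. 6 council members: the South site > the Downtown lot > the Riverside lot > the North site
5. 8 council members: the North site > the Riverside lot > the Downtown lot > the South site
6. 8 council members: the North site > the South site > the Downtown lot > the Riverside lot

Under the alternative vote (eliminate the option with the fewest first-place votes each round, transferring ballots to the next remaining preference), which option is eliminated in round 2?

the Riverside lot

Round 1: the South site 11, the North site 16, the Downtown lot 3, the Riverside lot 5. Eliminate the Downtown lot.
Round 2: the South site 14, the North site 16, the Riverside lot 5. Eliminate the Riverside lot.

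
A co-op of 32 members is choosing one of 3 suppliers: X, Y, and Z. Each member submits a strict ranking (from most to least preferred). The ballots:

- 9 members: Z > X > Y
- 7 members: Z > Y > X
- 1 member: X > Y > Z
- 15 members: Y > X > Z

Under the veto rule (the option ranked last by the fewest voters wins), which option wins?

Last-place votes: X 7, Y 9, Z 16.
X is ranked last by the fewest voters, so X wins.

X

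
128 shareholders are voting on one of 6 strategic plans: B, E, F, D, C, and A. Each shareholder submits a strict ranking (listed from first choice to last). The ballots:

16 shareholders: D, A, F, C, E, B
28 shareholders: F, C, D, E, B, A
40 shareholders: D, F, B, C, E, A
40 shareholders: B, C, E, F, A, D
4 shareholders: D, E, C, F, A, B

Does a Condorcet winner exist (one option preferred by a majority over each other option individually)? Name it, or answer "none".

F vs B: 88–40 for F.
F vs E: 84–44 for F.
F vs D: 68–60 for F.
F vs C: 84–44 for F.
F vs A: 112–16 for F.
F beats every other option head-to-head.

F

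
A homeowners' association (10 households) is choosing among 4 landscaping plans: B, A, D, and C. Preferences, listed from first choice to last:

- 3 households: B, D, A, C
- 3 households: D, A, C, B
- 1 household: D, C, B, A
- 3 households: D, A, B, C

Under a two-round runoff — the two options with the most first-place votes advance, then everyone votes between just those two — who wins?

D

Round 1 first-place votes: B 3, A 0, D 7, C 0.
D and B advance.
Runoff: D is preferred to B by 7 voters; B by 3.
D wins the runoff.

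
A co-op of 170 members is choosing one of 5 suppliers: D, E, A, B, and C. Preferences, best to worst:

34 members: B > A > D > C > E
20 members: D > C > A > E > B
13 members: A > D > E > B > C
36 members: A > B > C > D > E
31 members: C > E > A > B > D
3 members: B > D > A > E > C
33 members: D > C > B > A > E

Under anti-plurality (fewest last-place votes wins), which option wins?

A

Last-place votes: D 31, E 103, A 0, B 20, C 16.
A is ranked last by the fewest voters, so A wins.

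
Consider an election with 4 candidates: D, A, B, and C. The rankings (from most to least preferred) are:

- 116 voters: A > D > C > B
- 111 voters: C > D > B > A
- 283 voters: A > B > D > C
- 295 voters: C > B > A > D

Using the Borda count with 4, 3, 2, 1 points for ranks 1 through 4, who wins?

A

D: 116·3 + 111·3 + 283·2 + 295·1 = 1542
A: 116·4 + 111·1 + 283·4 + 295·2 = 2297
B: 116·1 + 111·2 + 283·3 + 295·3 = 2072
C: 116·2 + 111·4 + 283·1 + 295·4 = 2139
A has the highest Borda score (2297).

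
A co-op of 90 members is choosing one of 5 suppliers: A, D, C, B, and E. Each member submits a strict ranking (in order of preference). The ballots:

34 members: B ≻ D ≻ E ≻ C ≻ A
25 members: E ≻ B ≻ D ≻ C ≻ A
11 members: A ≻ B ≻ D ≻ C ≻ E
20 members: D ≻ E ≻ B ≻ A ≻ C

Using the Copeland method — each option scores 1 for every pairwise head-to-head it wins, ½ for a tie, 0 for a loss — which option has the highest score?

A: loses to D, C, B, and E → score 0.
D: beats A, C, and E; loses to B → score 3.
C: beats A; loses to D, B, and E → score 1.
B: beats A, D, and C; ties E → score 3.5.
E: beats A and C; ties B; loses to D → score 2.5.
B has the best pairwise record.

B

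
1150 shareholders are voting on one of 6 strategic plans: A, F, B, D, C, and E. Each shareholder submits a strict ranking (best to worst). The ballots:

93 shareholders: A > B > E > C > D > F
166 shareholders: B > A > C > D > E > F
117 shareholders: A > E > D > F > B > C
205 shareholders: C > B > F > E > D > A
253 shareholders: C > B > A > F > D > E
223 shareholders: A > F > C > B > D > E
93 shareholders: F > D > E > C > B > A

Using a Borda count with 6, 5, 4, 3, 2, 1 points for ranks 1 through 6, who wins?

A: 93·6 + 166·5 + 117·6 + 205·1 + 253·4 + 223·6 + 93·1 = 4738
F: 93·1 + 166·1 + 117·3 + 205·4 + 253·3 + 223·5 + 93·6 = 3862
B: 93·5 + 166·6 + 117·2 + 205·5 + 253·5 + 223·3 + 93·2 = 4840
D: 93·2 + 166·3 + 117·4 + 205·2 + 253·2 + 223·2 + 93·5 = 2979
C: 93·3 + 166·4 + 117·1 + 205·6 + 253·6 + 223·4 + 93·3 = 4979
E: 93·4 + 166·2 + 117·5 + 205·3 + 253·1 + 223·1 + 93·4 = 2752
C has the highest Borda score (4979).

C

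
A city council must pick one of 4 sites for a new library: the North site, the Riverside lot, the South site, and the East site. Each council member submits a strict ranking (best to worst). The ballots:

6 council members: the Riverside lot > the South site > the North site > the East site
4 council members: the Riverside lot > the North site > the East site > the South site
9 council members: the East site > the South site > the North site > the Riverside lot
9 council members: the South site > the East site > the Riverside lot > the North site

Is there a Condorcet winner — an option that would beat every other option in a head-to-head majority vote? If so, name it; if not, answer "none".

the South site

the South site vs the North site: 24–4 for the South site.
the South site vs the Riverside lot: 18–10 for the South site.
the South site vs the East site: 15–13 for the South site.
the South site beats every other option head-to-head.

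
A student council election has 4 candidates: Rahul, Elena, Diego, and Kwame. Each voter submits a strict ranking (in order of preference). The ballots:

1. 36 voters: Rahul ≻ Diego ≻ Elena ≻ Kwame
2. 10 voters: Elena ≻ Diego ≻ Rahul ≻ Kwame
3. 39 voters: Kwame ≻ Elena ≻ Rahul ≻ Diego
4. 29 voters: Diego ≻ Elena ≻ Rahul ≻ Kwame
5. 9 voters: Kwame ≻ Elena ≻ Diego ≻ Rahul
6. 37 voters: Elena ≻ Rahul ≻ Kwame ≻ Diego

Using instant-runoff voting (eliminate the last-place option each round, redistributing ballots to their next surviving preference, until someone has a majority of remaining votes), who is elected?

Round 1: Rahul 36, Elena 47, Diego 29, Kwame 48. Eliminate Diego.
Round 2: Rahul 36, Elena 76, Kwame 48. Eliminate Rahul.
Round 3: Elena 112, Kwame 48. Elena has a majority.

Elena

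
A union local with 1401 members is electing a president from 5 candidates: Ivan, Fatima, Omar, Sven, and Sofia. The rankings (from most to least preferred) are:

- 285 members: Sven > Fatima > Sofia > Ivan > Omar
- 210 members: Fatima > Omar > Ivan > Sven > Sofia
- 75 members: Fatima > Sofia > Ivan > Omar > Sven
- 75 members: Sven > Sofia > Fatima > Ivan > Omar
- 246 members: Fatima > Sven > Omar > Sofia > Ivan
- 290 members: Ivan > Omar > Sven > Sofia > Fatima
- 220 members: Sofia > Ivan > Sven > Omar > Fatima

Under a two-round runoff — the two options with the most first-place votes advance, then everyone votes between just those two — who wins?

Round 1 first-place votes: Ivan 290, Fatima 531, Omar 0, Sven 360, Sofia 220.
Fatima and Sven advance.
Runoff: Fatima is preferred to Sven by 531 voters; Sven by 870.
Sven wins the runoff.

Sven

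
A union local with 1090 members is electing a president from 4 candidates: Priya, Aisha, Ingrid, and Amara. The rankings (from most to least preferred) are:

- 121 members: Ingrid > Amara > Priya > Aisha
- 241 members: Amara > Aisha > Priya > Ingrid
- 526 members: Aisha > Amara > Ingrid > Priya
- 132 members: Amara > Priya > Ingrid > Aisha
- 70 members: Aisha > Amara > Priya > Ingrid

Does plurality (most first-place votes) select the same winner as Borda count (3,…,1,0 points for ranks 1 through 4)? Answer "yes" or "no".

no

Plurality — first-place votes: Priya 0, Aisha 596, Ingrid 121, Amara 373. Winner: Aisha.
Borda — scores: Priya 696, Aisha 2270, Ingrid 1021, Amara 2553. Winner: Amara.
The two methods disagree.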